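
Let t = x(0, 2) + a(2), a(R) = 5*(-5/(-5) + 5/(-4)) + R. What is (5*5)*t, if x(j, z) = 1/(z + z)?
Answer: 25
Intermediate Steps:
x(j, z) = 1/(2*z)
a(R) = -5/4 + R (a(R) = 5*(-5*(-⅕) + 5*(-¼)) + R = 5*(1 - 5/4) + R = 5*(-¼) + R = -5/4 + R)
t = 1 (t = (½)/2 + (-5/4 + 2) = (½)*(½) + ¾ = ¼ + ¾ = 1)
(5*5)*t = (5*5)*1 = 25*1 = 25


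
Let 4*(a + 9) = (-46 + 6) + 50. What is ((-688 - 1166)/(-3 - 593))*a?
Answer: -12051/596 ≈ -20.220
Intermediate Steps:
a = -13/2 (a = -9 + ((-46 + 6) + 50)/4 = -9 + (-40 + 50)/4 = -9 + (1/4)*10 = -9 + 5/2 = -13/2 ≈ -6.5000)
((-688 - 1166)/(-3 - 593))*a = ((-688 - 1166)/(-3 - 593))*(-13/2) = -1854/(-596)*(-13/2) = -1854*(-1/596)*(-13/2) = (927/298)*(-13/2) = -12051/596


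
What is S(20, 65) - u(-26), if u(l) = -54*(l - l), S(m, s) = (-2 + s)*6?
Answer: 378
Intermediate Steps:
S(m, s) = -12 + 6*s
u(l) = 0 (u(l) = -54*0 = 0)
S(20, 65) - u(-26) = (-12 + 6*65) - 1*0 = (-12 + 390) + 0 = 378 + 0 = 378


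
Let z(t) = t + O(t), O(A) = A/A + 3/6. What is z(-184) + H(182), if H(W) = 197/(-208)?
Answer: -38157/208 ≈ -183.45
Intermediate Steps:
O(A) = 3/2 (O(A) = 1 + 3*(1/6) = 1 + 1/2 = 3/2)
H(W) = -197/208 (H(W) = 197*(-1/208) = -197/208)
z(t) = 3/2 + t (z(t) = t + 3/2 = 3/2 + t)
z(-184) + H(182) = (3/2 - 184) - 197/208 = -365/2 - 197/208 = -38157/208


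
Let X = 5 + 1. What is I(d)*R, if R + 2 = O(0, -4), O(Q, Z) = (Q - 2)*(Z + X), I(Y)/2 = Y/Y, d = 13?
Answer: -12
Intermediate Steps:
I(Y) = 2 (I(Y) = 2*(Y/Y) = 2*1 = 2)
X = 6
O(Q, Z) = (-2 + Q)*(6 + Z) (O(Q, Z) = (Q - 2)*(Z + 6) = (-2 + Q)*(6 + Z))
R = -6 (R = -2 + (-12 - 2*(-4) + 6*0 + 0*(-4)) = -2 + (-12 + 8 + 0 + 0) = -2 - 4 = -6)
I(d)*R = 2*(-6) = -12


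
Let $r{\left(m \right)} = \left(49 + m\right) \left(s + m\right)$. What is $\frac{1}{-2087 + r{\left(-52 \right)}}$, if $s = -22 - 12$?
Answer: $- \frac{1}{1829} \approx -0.00054675$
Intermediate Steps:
$s = -34$
$r{\left(m \right)} = \left(-34 + m\right) \left(49 + m\right)$ ($r{\left(m \right)} = \left(49 + m\right) \left(-34 + m\right) = \left(-34 + m\right) \left(49 + m\right)$)
$\frac{1}{-2087 + r{\left(-52 \right)}} = \frac{1}{-2087 + \left(-1666 + \left(-52\right)^{2} + 15 \left(-52\right)\right)} = \frac{1}{-2087 - -258} = \frac{1}{-2087 + 258} = \frac{1}{-1829} = - \frac{1}{1829}$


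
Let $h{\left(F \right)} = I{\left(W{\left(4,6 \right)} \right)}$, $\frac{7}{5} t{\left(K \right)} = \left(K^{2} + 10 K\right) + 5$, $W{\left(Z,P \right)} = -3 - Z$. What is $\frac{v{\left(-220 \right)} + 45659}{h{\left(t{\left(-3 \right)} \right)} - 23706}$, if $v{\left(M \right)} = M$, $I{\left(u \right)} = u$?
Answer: $- \frac{45439}{23713} \approx -1.9162$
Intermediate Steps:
$t{\left(K \right)} = \frac{25}{7} + \frac{5 K^{2}}{7} + \frac{50 K}{7}$ ($t{\left(K \right)} = \frac{5 \left(\left(K^{2} + 10 K\right) + 5\right)}{7} = \frac{5 \left(5 + K^{2} + 10 K\right)}{7} = \frac{25}{7} + \frac{5 K^{2}}{7} + \frac{50 K}{7}$)
$h{\left(F \right)} = -7$ ($h{\left(F \right)} = -3 - 4 = -7$)
$\frac{v{\left(-220 \right)} + 45659}{h{\left(t{\left(-3 \right)} \right)} - 23706} = \frac{-220 + 45659}{-7 - 23706} = \frac{45439}{-23713} = 45439 \left(- \frac{1}{23713}\right) = - \frac{45439}{23713}$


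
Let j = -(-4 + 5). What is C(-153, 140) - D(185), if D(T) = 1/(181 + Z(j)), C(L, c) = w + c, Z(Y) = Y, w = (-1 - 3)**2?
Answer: 28079/180 ≈ 155.99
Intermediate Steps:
j = -1 (j = -1*1 = -1)
w = 16 (w = (-4)**2 = 16)
C(L, c) = 16 + c
D(T) = 1/180 (D(T) = 1/(181 - 1) = 1/180)
C(-153, 140) - D(185) = (16 + 140) - 1*1/180 = 156 - 1/180 = 28079/180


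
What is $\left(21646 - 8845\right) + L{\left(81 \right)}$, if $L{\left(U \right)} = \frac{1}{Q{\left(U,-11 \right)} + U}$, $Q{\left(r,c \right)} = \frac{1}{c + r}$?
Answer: $\frac{72594541}{5671} \approx 12801.0$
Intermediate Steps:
$L{\left(U \right)} = \frac{1}{U + \frac{1}{-11 + U}}$ ($L{\left(U \right)} = \frac{1}{\frac{1}{-11 + U} + U} = \frac{1}{U + \frac{1}{-11 + U}}$)
$\left(21646 - 8845\right) + L{\left(81 \right)} = \left(21646 - 8845\right) + \frac{-11 + 81}{1 + 81 \left(-11 + 81\right)} = \left(21646 - 8845\right) + \frac{1}{1 + 81 \cdot 70} \cdot 70 = 12801 + \frac{1}{1 + 5670} \cdot 70 = 12801 + \frac{1}{5671} \cdot 70 = 12801 + \frac{70}{5671} = \frac{72594541}{5671}$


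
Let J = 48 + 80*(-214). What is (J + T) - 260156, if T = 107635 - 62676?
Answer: -232269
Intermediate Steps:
J = -17072 (J = 48 - 17120 = -17072)
T = 44959
(J + T) - 260156 = (-17072 + 44959) - 260156 = 27887 - 260156 = -232269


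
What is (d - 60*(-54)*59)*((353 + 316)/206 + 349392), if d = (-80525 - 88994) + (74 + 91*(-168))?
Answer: 462586030767/206 ≈ 2.2456e+9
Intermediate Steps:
d = -184733 (d = -169519 + (74 - 15288) = -169519 - 15214 = -184733)
(d - 60*(-54)*59)*((353 + 316)/206 + 349392) = (-184733 - 60*(-54)*59)*((353 + 316)/206 + 349392) = (-184733 + 3240*59)*(669*(1/206) + 349392) = (-184733 + 191160)*(669/206 + 349392) = 6427*(71975421/206) = 462586030767/206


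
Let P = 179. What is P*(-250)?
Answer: -44750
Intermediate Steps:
P*(-250) = 179*(-250) = -44750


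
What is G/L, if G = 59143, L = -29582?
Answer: -8449/4226 ≈ -1.9993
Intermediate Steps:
G/L = 59143/(-29582) = 59143*(-1/29582) = -8449/4226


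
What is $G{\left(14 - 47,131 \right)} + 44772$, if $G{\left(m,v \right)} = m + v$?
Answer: $44870$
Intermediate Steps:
$G{\left(14 - 47,131 \right)} + 44772 = \left(\left(14 - 47\right) + 131\right) + 44772 = \left(-33 + 131\right) + 44772 = 98 + 44772 = 44870$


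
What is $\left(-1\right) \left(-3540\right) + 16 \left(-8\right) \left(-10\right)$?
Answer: $4820$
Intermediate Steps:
$\left(-1\right) \left(-3540\right) + 16 \left(-8\right) \left(-10\right) = 3540 - -1280 = 3540 + 1280 = 4820$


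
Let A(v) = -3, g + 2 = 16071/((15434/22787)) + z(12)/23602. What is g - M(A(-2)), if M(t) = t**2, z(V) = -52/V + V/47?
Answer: 304534565294324/12840632697 ≈ 23716.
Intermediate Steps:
z(V) = -52/V + V/47 (z(V) = -52/V + V*(1/47) = -52/V + V/47)
g = 304650130988597/12840632697 (g = -2 + (16071/((15434/22787)) + (-52/12 + (1/47)*12)/23602) = -2 + (16071/((15434*(1/22787))) + (-52*1/12 + 12/47)*(1/23602)) = -2 + (16071/(15434/22787) + (-13/3 + 12/47)*(1/23602)) = -2 + (16071*(22787/15434) - 575/141*1/23602) = -2 + (366209877/15434 - 575/3327882) = -2 + 304675812253991/12840632697 = 304650130988597/12840632697 ≈ 23725.)
g - M(A(-2)) = 304650130988597/12840632697 - 1*(-3)**2 = 304650130988597/12840632697 - 1*9 = 304650130988597/12840632697 - 9 = 304534565294324/12840632697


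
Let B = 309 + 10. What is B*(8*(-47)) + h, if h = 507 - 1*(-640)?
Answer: -118797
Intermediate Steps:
h = 1147 (h = 507 + 640 = 1147)
B = 319
B*(8*(-47)) + h = 319*(8*(-47)) + 1147 = 319*(-376) + 1147 = -119944 + 1147 = -118797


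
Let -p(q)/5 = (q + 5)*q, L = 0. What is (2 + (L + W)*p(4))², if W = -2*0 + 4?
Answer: 515524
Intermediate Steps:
W = 4 (W = 0 + 4 = 4)
p(q) = -5*q*(5 + q) (p(q) = -5*(q + 5)*q = -5*(5 + q)*q = -5*q*(5 + q))
(2 + (L + W)*p(4))² = (2 + (0 + 4)*(-5*4*(5 + 4)))² = (2 + 4*(-5*4*9))² = (2 + 4*(-180))² = (2 - 720)² = (-718)² = 515524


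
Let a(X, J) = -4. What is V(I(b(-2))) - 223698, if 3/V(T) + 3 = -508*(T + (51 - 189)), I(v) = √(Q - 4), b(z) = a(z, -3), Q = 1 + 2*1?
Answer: -1099343299853667/4914408265 + 1524*I/4914408265 ≈ -2.237e+5 + 3.1011e-7*I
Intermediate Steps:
Q = 3 (Q = 1 + 2 = 3)
b(z) = -4
I(v) = I (I(v) = √(3 - 4) = √(-1) = I)
V(T) = 3/(70101 - 508*T) (V(T) = 3/(-3 - 508*(T + (51 - 189))) = 3/(-3 - 508*(T - 138)) = 3/(-3 - 508*(-138 + T)) = 3/(-3 + (70104 - 508*T)) = 3/(70101 - 508*T))
V(I(b(-2))) - 223698 = -3*(-70101 - 508*I)/4914408265 - 223698 = -223698 - 3*(-70101 - 508*I)/4914408265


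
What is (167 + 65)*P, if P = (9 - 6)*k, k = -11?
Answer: -7656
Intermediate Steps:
P = -33 (P = (9 - 6)*(-11) = 3*(-11) = -33)
(167 + 65)*P = (167 + 65)*(-33) = 232*(-33) = -7656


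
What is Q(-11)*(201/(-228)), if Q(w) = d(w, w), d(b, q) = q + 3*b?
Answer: 737/19 ≈ 38.789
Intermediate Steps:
Q(w) = 4*w (Q(w) = w + 3*w = 4*w)
Q(-11)*(201/(-228)) = (4*(-11))*(201/(-228)) = -8844*(-1)/228 = -44*(-67/76) = 737/19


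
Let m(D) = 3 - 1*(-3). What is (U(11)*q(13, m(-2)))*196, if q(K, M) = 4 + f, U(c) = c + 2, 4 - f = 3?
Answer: 12740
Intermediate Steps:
f = 1 (f = 4 - 1*3 = 4 - 3 = 1)
U(c) = 2 + c
m(D) = 6 (m(D) = 3 + 3 = 6)
q(K, M) = 5 (q(K, M) = 4 + 1 = 5)
(U(11)*q(13, m(-2)))*196 = ((2 + 11)*5)*196 = (13*5)*196 = 65*196 = 12740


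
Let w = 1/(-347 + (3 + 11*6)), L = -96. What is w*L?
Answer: 48/139 ≈ 0.34532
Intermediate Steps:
w = -1/278 (w = 1/(-347 + (3 + 66)) = 1/(-347 + 69) = 1/(-278) = -1/278 ≈ -0.0035971)
w*L = -1/278*(-96) = 48/139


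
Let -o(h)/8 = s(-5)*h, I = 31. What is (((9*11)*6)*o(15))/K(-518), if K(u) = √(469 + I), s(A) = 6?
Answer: -42768*√5/5 ≈ -19126.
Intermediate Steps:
K(u) = 10*√5 (K(u) = √(469 + 31) = √500 = 10*√5)
o(h) = -48*h
(((9*11)*6)*o(15))/K(-518) = (((9*11)*6)*(-48*15))/((10*√5)) = ((99*6)*(-720))*(√5/50) = (594*(-720))*(√5/50) = -42768*√5/5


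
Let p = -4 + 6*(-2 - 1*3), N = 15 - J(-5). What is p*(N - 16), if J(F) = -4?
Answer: -102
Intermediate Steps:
N = 19 (N = 15 - 1*(-4) = 15 + 4 = 19)
p = -34 (p = -4 + 6*(-2 - 3) = -4 + 6*(-5) = -4 - 30 = -34)
p*(N - 16) = -34*(19 - 16) = -34*3 = -102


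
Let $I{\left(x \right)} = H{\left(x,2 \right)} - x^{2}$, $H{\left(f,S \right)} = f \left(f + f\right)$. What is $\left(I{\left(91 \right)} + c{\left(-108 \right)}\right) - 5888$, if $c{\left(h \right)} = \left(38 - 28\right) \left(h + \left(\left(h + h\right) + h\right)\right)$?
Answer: $-1927$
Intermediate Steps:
$c{\left(h \right)} = 40 h$ ($c{\left(h \right)} = 10 \left(h + \left(2 h + h\right)\right) = 10 \left(h + 3 h\right) = 10 \cdot 4 h = 40 h$)
$H{\left(f,S \right)} = 2 f^{2}$ ($H{\left(f,S \right)} = f 2 f = 2 f^{2}$)
$I{\left(x \right)} = x^{2}$ ($I{\left(x \right)} = 2 x^{2} - x^{2} = x^{2}$)
$\left(I{\left(91 \right)} + c{\left(-108 \right)}\right) - 5888 = \left(91^{2} + 40 \left(-108\right)\right) - 5888 = \left(8281 - 4320\right) - 5888 = 3961 - 5888 = -1927$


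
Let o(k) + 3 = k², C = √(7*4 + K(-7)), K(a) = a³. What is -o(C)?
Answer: 318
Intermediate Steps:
C = 3*I*√35 (C = √(7*4 + (-7)³) = √(28 - 343) = √(-315) = 3*I*√35 ≈ 17.748*I)
o(k) = -3 + k²
-o(C) = -(-3 + (3*I*√35)²) = -(-3 - 315) = -1*(-318) = 318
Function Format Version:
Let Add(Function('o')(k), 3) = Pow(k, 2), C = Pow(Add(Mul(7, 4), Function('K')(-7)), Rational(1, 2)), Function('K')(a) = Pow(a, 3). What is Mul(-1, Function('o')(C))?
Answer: 318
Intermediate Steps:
C = Mul(3, I, Pow(35, Rational(1, 2))) (C = Pow(Add(Mul(7, 4), Pow(-7, 3)), Rational(1, 2)) = Pow(Add(28, -343), Rational(1, 2)) = Pow(-315, Rational(1, 2)) = Mul(3, I, Pow(35, Rational(1, 2))) ≈ Mul(17.748, I))
Function('o')(k) = Add(-3, Pow(k, 2))
Mul(-1, Function('o')(C)) = Mul(-1, Add(-3, Pow(Mul(3, I, Pow(35, Rational(1, 2))), 2))) = Mul(-1, Add(-3, -315)) = Mul(-1, -318) = 318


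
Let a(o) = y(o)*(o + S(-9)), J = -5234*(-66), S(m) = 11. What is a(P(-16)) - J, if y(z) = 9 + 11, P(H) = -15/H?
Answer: -1380821/4 ≈ -3.4521e+5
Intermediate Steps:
J = 345444
y(z) = 20
a(o) = 220 + 20*o (a(o) = 20*(o + 11) = 20*(11 + o) = 220 + 20*o)
a(P(-16)) - J = (220 + 20*(-15/(-16))) - 1*345444 = (220 + 20*(-15*(-1/16))) - 345444 = (220 + 20*(15/16)) - 345444 = (220 + 75/4) - 345444 = 955/4 - 345444 = -1380821/4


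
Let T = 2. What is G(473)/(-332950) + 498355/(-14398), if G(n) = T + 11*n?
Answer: -8300111942/239690705 ≈ -34.628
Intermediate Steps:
G(n) = 2 + 11*n
G(473)/(-332950) + 498355/(-14398) = (2 + 11*473)/(-332950) + 498355/(-14398) = (2 + 5203)*(-1/332950) + 498355*(-1/14398) = 5205*(-1/332950) - 498355/14398 = -1041/66590 - 498355/14398 = -8300111942/239690705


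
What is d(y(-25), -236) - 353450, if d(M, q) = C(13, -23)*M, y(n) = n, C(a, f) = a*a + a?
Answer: -358000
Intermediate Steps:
C(a, f) = a + a**2 (C(a, f) = a**2 + a = a + a**2)
d(M, q) = 182*M (d(M, q) = (13*(1 + 13))*M = (13*14)*M = 182*M)
d(y(-25), -236) - 353450 = 182*(-25) - 353450 = -4550 - 353450 = -358000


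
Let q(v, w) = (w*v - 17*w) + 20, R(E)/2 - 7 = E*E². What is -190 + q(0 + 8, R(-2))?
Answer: -152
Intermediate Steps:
R(E) = 14 + 2*E³ (R(E) = 14 + 2*(E*E²) = 14 + 2*E³)
q(v, w) = 20 - 17*w + v*w (q(v, w) = (v*w - 17*w) + 20 = (-17*w + v*w) + 20 = 20 - 17*w + v*w)
-190 + q(0 + 8, R(-2)) = -190 + (20 - 17*(14 + 2*(-2)³) + (0 + 8)*(14 + 2*(-2)³)) = -190 + (20 - 17*(14 + 2*(-8)) + 8*(14 + 2*(-8))) = -190 + (20 - 17*(14 - 16) + 8*(14 - 16)) = -190 + (20 - 17*(-2) + 8*(-2)) = -190 + (20 + 34 - 16) = -190 + 38 = -152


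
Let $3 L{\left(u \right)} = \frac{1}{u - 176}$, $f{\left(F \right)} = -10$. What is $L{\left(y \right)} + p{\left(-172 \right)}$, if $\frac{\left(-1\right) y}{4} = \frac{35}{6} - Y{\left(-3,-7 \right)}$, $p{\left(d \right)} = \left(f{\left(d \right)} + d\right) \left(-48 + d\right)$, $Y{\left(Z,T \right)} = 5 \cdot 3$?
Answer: $\frac{16736719}{418} \approx 40040.0$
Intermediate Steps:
$Y{\left(Z,T \right)} = 15$
$p{\left(d \right)} = \left(-48 + d\right) \left(-10 + d\right)$ ($p{\left(d \right)} = \left(-10 + d\right) \left(-48 + d\right) = \left(-48 + d\right) \left(-10 + d\right)$)
$y = \frac{110}{3}$ ($y = - 4 \left(\frac{35}{6} - 15\right) = \left(-4\right) \left(- \frac{55}{6}\right) = \frac{110}{3} \approx 36.667$)
$L{\left(u \right)} = \frac{1}{3 \left(-176 + u\right)}$ ($L{\left(u \right)} = \frac{1}{3 \left(u - 176\right)} = \frac{1}{3 \left(-176 + u\right)}$)
$L{\left(y \right)} + p{\left(-172 \right)} = \frac{1}{3 \left(-176 + \frac{110}{3}\right)} + \left(480 + \left(-172\right)^{2} - -9976\right) = \frac{1}{3 \left(- \frac{418}{3}\right)} + \left(480 + 29584 + 9976\right) = \frac{1}{3} \left(- \frac{3}{418}\right) + 40040 = - \frac{1}{418} + 40040 = \frac{16736719}{418}$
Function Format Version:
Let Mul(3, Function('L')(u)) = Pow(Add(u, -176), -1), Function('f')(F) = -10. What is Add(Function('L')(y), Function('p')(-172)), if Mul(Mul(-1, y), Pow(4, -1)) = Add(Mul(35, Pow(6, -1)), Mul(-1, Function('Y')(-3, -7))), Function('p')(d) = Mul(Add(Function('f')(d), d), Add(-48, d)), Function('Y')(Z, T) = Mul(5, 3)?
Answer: Rational(16736719, 418) ≈ 40040.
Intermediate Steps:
Function('Y')(Z, T) = 15
Function('p')(d) = Mul(Add(-48, d), Add(-10, d)) (Function('p')(d) = Mul(Add(-10, d), Add(-48, d)) = Mul(Add(-48, d), Add(-10, d)))
y = Rational(110, 3) (y = Mul(-4, Add(Mul(35, Pow(6, -1)), Mul(-1, 15))) = Mul(-4, Add(Mul(35, Rational(1, 6)), -15)) = Mul(-4, Add(Rational(35, 6), -15)) = Mul(-4, Rational(-55, 6)) = Rational(110, 3) ≈ 36.667)
Function('L')(u) = Mul(Rational(1, 3), Pow(Add(-176, u), -1)) (Function('L')(u) = Mul(Rational(1, 3), Pow(Add(u, -176), -1)) = Mul(Rational(1, 3), Pow(Add(-176, u), -1)))
Add(Function('L')(y), Function('p')(-172)) = Add(Mul(Rational(1, 3), Pow(Add(-176, Rational(110, 3)), -1)), Add(480, Pow(-172, 2), Mul(-58, -172))) = Add(Mul(Rational(1, 3), Pow(Rational(-418, 3), -1)), Add(480, 29584, 9976)) = Add(Mul(Rational(1, 3), Rational(-3, 418)), 40040) = Add(Rational(-1, 418), 40040) = Rational(16736719, 418)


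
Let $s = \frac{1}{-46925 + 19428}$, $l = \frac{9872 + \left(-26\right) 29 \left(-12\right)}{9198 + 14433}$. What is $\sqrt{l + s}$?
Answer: $\frac{\sqrt{338029133528931663}}{649781607} \approx 0.89477$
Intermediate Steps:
$l = \frac{18920}{23631}$ ($l = \frac{9872 - -9048}{23631} = \left(9872 + 9048\right) \frac{1}{23631} = 18920 \cdot \frac{1}{23631} = \frac{18920}{23631} \approx 0.80064$)
$s = - \frac{1}{27497}$ ($s = \frac{1}{-27497} = - \frac{1}{27497} \approx -3.6368 \cdot 10^{-5}$)
$\sqrt{l + s} = \sqrt{\frac{18920}{23631} - \frac{1}{27497}} = \sqrt{\frac{520219609}{649781607}} = \frac{\sqrt{338029133528931663}}{649781607}$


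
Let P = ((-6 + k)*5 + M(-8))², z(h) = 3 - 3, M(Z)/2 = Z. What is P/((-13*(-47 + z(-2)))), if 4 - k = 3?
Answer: 1681/611 ≈ 2.7512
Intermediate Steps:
k = 1 (k = 4 - 1*3 = 4 - 3 = 1)
M(Z) = 2*Z
z(h) = 0
P = 1681 (P = ((-6 + 1)*5 + 2*(-8))² = (-5*5 - 16)² = (-25 - 16)² = (-41)² = 1681)
P/((-13*(-47 + z(-2)))) = 1681/((-13*(-47 + 0))) = 1681/((-13*(-47))) = 1681/611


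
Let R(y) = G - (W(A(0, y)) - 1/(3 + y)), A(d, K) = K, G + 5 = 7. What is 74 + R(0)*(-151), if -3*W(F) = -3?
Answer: -382/3 ≈ -127.33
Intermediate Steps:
G = 2 (G = -5 + 7 = 2)
W(F) = 1 (W(F) = -⅓*(-3) = 1)
R(y) = 1 + 1/(3 + y) (R(y) = 2 - (1 - 1/(3 + y)) = 2 + (-1 + 1/(3 + y)) = 1 + 1/(3 + y))
74 + R(0)*(-151) = 74 + ((4 + 0)/(3 + 0))*(-151) = 74 + (4/3)*(-151) = 74 - 604/3 = -382/3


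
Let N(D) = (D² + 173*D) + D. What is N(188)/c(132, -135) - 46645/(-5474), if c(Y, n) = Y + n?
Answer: -372398609/16422 ≈ -22677.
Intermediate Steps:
N(D) = D² + 174*D
N(188)/c(132, -135) - 46645/(-5474) = (188*(174 + 188))/(132 - 135) - 46645/(-5474) = (188*362)/(-3) - 46645*(-1/5474) = 68056*(-⅓) + 46645/5474 = -68056/3 + 46645/5474 = -372398609/16422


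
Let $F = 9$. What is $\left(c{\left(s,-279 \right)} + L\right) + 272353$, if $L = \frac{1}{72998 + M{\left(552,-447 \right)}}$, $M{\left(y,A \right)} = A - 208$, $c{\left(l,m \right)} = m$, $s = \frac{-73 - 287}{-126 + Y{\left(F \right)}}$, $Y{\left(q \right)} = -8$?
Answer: $\frac{19682649383}{72343} \approx 2.7207 \cdot 10^{5}$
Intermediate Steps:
$s = \frac{180}{67}$ ($s = \frac{-73 - 287}{-126 - 8} = - \frac{360}{-134} = \left(-360\right) \left(- \frac{1}{134}\right) = \frac{180}{67} \approx 2.6866$)
$M{\left(y,A \right)} = -208 + A$
$L = \frac{1}{72343}$ ($L = \frac{1}{72998 - 655} = \frac{1}{72343} \approx 1.3823 \cdot 10^{-5}$)
$\left(c{\left(s,-279 \right)} + L\right) + 272353 = \left(-279 + \frac{1}{72343}\right) + 272353 = - \frac{20183696}{72343} + 272353 = \frac{19682649383}{72343}$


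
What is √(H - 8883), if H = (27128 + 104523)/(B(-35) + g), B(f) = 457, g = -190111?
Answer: I*√319534394735982/189654 ≈ 94.253*I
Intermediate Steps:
H = -131651/189654 (H = (27128 + 104523)/(457 - 190111) = 131651/(-189654) = 131651*(-1/189654) = -131651/189654 ≈ -0.69416)
√(H - 8883) = √(-131651/189654 - 8883) = √(-1684828133/189654) = I*√319534394735982/189654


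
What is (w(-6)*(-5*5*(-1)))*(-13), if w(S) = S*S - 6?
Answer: -9750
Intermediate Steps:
w(S) = -6 + S² (w(S) = S² - 6 = -6 + S²)
(w(-6)*(-5*5*(-1)))*(-13) = ((-6 + (-6)²)*(-5*5*(-1)))*(-13) = ((-6 + 36)*(-25*(-1)))*(-13) = (30*25)*(-13) = 750*(-13) = -9750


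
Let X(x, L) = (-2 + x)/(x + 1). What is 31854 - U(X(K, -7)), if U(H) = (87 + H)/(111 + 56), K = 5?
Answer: 10639061/334 ≈ 31853.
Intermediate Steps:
X(x, L) = (-2 + x)/(1 + x)
U(H) = 87/167 + H/167 (U(H) = (87 + H)/167 = (87 + H)*(1/167) = 87/167 + H/167)
31854 - U(X(K, -7)) = 31854 - (87/167 + ((-2 + 5)/(1 + 5))/167) = 31854 - (87/167 + (3/6)/167) = 31854 - (87/167 + ((⅙)*3)/167) = 31854 - (87/167 + (1/167)*(½)) = 31854 - (87/167 + 1/334) = 31854 - 1*175/334 = 31854 - 175/334 = 10639061/334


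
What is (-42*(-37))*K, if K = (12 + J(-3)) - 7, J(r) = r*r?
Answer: 21756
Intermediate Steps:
J(r) = r**2
K = 14 (K = (12 + (-3)**2) - 7 = (12 + 9) - 7 = 21 - 7 = 14)
(-42*(-37))*K = -42*(-37)*14 = 1554*14 = 21756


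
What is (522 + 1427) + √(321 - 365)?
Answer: 1949 + 2*I*√11 ≈ 1949.0 + 6.6332*I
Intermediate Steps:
(522 + 1427) + √(321 - 365) = 1949 + √(-44) = 1949 + 2*I*√11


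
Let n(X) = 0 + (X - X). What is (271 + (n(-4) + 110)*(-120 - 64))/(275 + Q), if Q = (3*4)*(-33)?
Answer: 19969/121 ≈ 165.03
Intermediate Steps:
n(X) = 0 (n(X) = 0 + 0 = 0)
Q = -396 (Q = 12*(-33) = -396)
(271 + (n(-4) + 110)*(-120 - 64))/(275 + Q) = (271 + (0 + 110)*(-120 - 64))/(275 - 396) = (271 + 110*(-184))/(-121) = (271 - 20240)*(-1/121) = -19969*(-1/121) = 19969/121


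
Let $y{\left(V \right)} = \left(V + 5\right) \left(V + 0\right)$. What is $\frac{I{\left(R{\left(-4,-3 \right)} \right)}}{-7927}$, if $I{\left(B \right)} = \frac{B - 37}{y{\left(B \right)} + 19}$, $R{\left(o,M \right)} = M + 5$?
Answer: $\frac{35}{261591} \approx 0.0001338$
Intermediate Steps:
$y{\left(V \right)} = V \left(5 + V\right)$ ($y{\left(V \right)} = \left(5 + V\right) V = V \left(5 + V\right)$)
$R{\left(o,M \right)} = 5 + M$
$I{\left(B \right)} = \frac{-37 + B}{19 + B \left(5 + B\right)}$ ($I{\left(B \right)} = \frac{B - 37}{B \left(5 + B\right) + 19} = \frac{-37 + B}{19 + B \left(5 + B\right)}$)
$\frac{I{\left(R{\left(-4,-3 \right)} \right)}}{-7927} = \frac{\frac{1}{19 + \left(5 - 3\right) \left(5 + \left(5 - 3\right)\right)} \left(-37 + \left(5 - 3\right)\right)}{-7927} = \frac{-37 + 2}{19 + 2 \left(5 + 2\right)} \left(- \frac{1}{7927}\right) = \frac{1}{19 + 2 \cdot 7} \left(-35\right) \left(- \frac{1}{7927}\right) = \frac{1}{19 + 14} \left(-35\right) \left(- \frac{1}{7927}\right) = \frac{1}{33} \left(-35\right) \left(- \frac{1}{7927}\right) = \left(- \frac{35}{33}\right) \left(- \frac{1}{7927}\right) = \frac{35}{261591}$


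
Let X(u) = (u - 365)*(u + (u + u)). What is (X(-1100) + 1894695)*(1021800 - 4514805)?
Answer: -23505111780975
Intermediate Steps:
X(u) = 3*u*(-365 + u) (X(u) = (-365 + u)*(u + 2*u) = (-365 + u)*(3*u) = 3*u*(-365 + u))
(X(-1100) + 1894695)*(1021800 - 4514805) = (3*(-1100)*(-365 - 1100) + 1894695)*(1021800 - 4514805) = (3*(-1100)*(-1465) + 1894695)*(-3493005) = (4834500 + 1894695)*(-3493005) = 6729195*(-3493005) = -23505111780975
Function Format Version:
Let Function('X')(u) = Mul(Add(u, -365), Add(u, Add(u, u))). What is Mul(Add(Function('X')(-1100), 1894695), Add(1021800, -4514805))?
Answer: -23505111780975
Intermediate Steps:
Function('X')(u) = Mul(3, u, Add(-365, u)) (Function('X')(u) = Mul(Add(-365, u), Add(u, Mul(2, u))) = Mul(Add(-365, u), Mul(3, u)) = Mul(3, u, Add(-365, u)))
Mul(Add(Function('X')(-1100), 1894695), Add(1021800, -4514805)) = Mul(Add(Mul(3, -1100, Add(-365, -1100)), 1894695), Add(1021800, -4514805)) = Mul(Add(Mul(3, -1100, -1465), 1894695), -3493005) = Mul(Add(4834500, 1894695), -3493005) = Mul(6729195, -3493005) = -23505111780975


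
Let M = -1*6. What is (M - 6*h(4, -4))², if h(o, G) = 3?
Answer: 576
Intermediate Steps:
M = -6
(M - 6*h(4, -4))² = (-6 - 6*3)² = (-6 - 18)² = (-24)² = 576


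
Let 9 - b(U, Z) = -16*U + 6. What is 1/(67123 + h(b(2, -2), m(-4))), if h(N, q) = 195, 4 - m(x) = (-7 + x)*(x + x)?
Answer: 1/67318 ≈ 1.4855e-5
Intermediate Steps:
b(U, Z) = 3 + 16*U (b(U, Z) = 9 - (-16*U + 6) = 9 - (6 - 16*U) = 9 + (-6 + 16*U) = 3 + 16*U)
m(x) = 4 - 2*x*(-7 + x) (m(x) = 4 - (-7 + x)*(x + x) = 4 - (-7 + x)*2*x = 4 - 2*x*(-7 + x))
1/(67123 + h(b(2, -2), m(-4))) = 1/(67123 + 195) = 1/67318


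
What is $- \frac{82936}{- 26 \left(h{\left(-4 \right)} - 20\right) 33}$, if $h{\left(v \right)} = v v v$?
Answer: $- \frac{1481}{1287} \approx -1.1507$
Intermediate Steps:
$h{\left(v \right)} = v^{3}$ ($h{\left(v \right)} = v^{2} v = v^{3}$)
$- \frac{82936}{- 26 \left(h{\left(-4 \right)} - 20\right) 33} = - \frac{82936}{- 26 \left(\left(-4\right)^{3} - 20\right) 33} = - \frac{82936}{- 26 \left(-64 - 20\right) 33} = - \frac{82936}{\left(-26\right) \left(-84\right) 33} = - \frac{82936}{2184 \cdot 33} = - \frac{82936}{72072} = \left(-82936\right) \frac{1}{72072} = - \frac{1481}{1287}$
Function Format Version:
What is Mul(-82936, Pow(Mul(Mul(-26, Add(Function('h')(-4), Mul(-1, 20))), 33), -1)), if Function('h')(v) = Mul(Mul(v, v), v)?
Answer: Rational(-1481, 1287) ≈ -1.1507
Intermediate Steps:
Function('h')(v) = Pow(v, 3) (Function('h')(v) = Mul(Pow(v, 2), v) = Pow(v, 3))
Mul(-82936, Pow(Mul(Mul(-26, Add(Function('h')(-4), Mul(-1, 20))), 33), -1)) = Mul(-82936, Pow(Mul(Mul(-26, Add(Pow(-4, 3), Mul(-1, 20))), 33), -1)) = Mul(-82936, Pow(Mul(Mul(-26, Add(-64, -20)), 33), -1)) = Mul(-82936, Pow(Mul(Mul(-26, -84), 33), -1)) = Mul(-82936, Pow(Mul(2184, 33), -1)) = Mul(-82936, Pow(72072, -1)) = Mul(-82936, Rational(1, 72072)) = Rational(-1481, 1287)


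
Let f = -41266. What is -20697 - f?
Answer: 20569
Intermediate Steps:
-20697 - f = -20697 - 1*(-41266) = -20697 + 41266 = 20569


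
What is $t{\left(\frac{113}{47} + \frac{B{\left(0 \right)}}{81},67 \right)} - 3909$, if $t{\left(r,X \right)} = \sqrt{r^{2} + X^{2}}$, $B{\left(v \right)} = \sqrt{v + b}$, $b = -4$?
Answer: $-3909 + \frac{\sqrt{65143963334 + 1720764 i}}{3807} \approx -3842.0 + 0.00088547 i$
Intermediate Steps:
$B{\left(v \right)} = \sqrt{-4 + v}$ ($B{\left(v \right)} = \sqrt{v - 4} = \sqrt{-4 + v}$)
$t{\left(r,X \right)} = \sqrt{X^{2} + r^{2}}$
$t{\left(\frac{113}{47} + \frac{B{\left(0 \right)}}{81},67 \right)} - 3909 = \sqrt{67^{2} + \left(\frac{113}{47} + \frac{\sqrt{-4 + 0}}{81}\right)^{2}} - 3909 = \sqrt{4489 + \left(113 \cdot \frac{1}{47} + \sqrt{-4} \cdot \frac{1}{81}\right)^{2}} - 3909 = \sqrt{4489 + \left(\frac{113}{47} + 2 i \frac{1}{81}\right)^{2}} - 3909 = \sqrt{4489 + \left(\frac{113}{47} + \frac{2 i}{81}\right)^{2}} - 3909 = -3909 + \sqrt{4489 + \left(\frac{113}{47} + \frac{2 i}{81}\right)^{2}}$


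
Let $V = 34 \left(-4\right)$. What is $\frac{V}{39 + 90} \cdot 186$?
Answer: $- \frac{8432}{43} \approx -196.09$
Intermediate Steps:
$V = -136$
$\frac{V}{39 + 90} \cdot 186 = \frac{1}{39 + 90} \left(-136\right) 186 = \frac{1}{129} \left(-136\right) 186 = \left(- \frac{136}{129}\right) 186 = - \frac{8432}{43}$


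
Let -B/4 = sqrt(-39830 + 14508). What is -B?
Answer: 4*I*sqrt(25322) ≈ 636.52*I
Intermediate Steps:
B = -4*I*sqrt(25322) (B = -4*sqrt(-39830 + 14508) = -4*I*sqrt(25322) ≈ -636.52*I)
-B = -(-4)*I*sqrt(25322) = 4*I*sqrt(25322)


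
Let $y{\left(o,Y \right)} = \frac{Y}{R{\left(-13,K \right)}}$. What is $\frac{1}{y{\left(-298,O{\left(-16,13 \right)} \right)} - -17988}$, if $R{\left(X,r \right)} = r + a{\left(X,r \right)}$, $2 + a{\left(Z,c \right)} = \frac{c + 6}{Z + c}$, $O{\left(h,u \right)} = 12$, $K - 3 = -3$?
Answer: $\frac{8}{143865} \approx 5.5608 \cdot 10^{-5}$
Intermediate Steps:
$K = 0$ ($K = 3 - 3 = 0$)
$a{\left(Z,c \right)} = -2 + \frac{6 + c}{Z + c}$ ($a{\left(Z,c \right)} = -2 + \frac{c + 6}{Z + c} = -2 + \frac{6 + c}{Z + c}$)
$R{\left(X,r \right)} = r + \frac{6 - r - 2 X}{X + r}$
$y{\left(o,Y \right)} = - \frac{13 Y}{32}$ ($y{\left(o,Y \right)} = \frac{Y}{\frac{1}{-13 + 0} \left(6 - 0 - -26 + 0 \left(-13 + 0\right)\right)} = \frac{Y}{\frac{1}{-13} \left(6 + 0 + 26 + 0 \left(-13\right)\right)} = \frac{Y}{\left(- \frac{1}{13}\right) \left(6 + 0 + 26 + 0\right)} = \frac{Y}{\left(- \frac{1}{13}\right) 32} = \frac{Y}{- \frac{32}{13}} = Y \left(- \frac{13}{32}\right) = - \frac{13 Y}{32}$)
$\frac{1}{y{\left(-298,O{\left(-16,13 \right)} \right)} - -17988} = \frac{1}{\left(- \frac{13}{32}\right) 12 - -17988} = \frac{1}{- \frac{39}{8} + \left(-26770 + 44758\right)} = \frac{1}{- \frac{39}{8} + 17988} = \frac{1}{\frac{143865}{8}} = \frac{8}{143865}$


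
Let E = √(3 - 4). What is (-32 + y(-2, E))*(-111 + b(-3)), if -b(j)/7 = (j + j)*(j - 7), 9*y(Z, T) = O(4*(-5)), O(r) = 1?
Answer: 16933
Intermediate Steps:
E = I (E = √(-1) = I ≈ 1.0*I)
y(Z, T) = ⅑ (y(Z, T) = (⅑)*1 = ⅑)
b(j) = -14*j*(-7 + j) (b(j) = -7*(j + j)*(j - 7) = -7*2*j*(-7 + j) = -14*j*(-7 + j))
(-32 + y(-2, E))*(-111 + b(-3)) = (-32 + ⅑)*(-111 + 14*(-3)*(7 - 1*(-3))) = -287*(-111 + 14*(-3)*(7 + 3))/9 = -287*(-111 + 14*(-3)*10)/9 = -287*(-111 - 420)/9 = -287/9*(-531) = 16933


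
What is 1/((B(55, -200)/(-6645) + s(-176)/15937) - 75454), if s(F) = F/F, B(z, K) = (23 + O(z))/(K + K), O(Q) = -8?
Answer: -2824036400/213084842332463 ≈ -1.3253e-5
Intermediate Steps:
B(z, K) = 15/(2*K) (B(z, K) = (23 - 8)/(K + K) = 15/((2*K)) = 15*(1/(2*K)) = 15/(2*K))
s(F) = 1
1/((B(55, -200)/(-6645) + s(-176)/15937) - 75454) = 1/((((15/2)/(-200))/(-6645) + 1/15937) - 75454) = 1/((((15/2)*(-1/200))*(-1/6645) + 1*(1/15937)) - 75454) = 1/((-3/80*(-1/6645) + 1/15937) - 75454) = 1/((1/177200 + 1/15937) - 75454) = 1/(193137/2824036400 - 75454) = 1/(-213084842332463/2824036400) = -2824036400/213084842332463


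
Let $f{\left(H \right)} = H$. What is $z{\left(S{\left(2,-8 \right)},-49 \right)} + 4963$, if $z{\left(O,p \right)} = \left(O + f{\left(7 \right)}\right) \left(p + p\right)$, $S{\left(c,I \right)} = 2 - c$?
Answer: $4277$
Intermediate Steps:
$z{\left(O,p \right)} = 2 p \left(7 + O\right)$ ($z{\left(O,p \right)} = \left(O + 7\right) \left(p + p\right) = \left(7 + O\right) 2 p = 2 p \left(7 + O\right)$)
$z{\left(S{\left(2,-8 \right)},-49 \right)} + 4963 = 2 \left(-49\right) \left(7 + \left(2 - 2\right)\right) + 4963 = 2 \left(-49\right) \left(7 + 0\right) + 4963 = 2 \left(-49\right) 7 + 4963 = -686 + 4963 = 4277$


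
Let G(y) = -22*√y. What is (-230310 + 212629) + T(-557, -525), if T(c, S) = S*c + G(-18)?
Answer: 274744 - 66*I*√2 ≈ 2.7474e+5 - 93.338*I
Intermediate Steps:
T(c, S) = S*c - 66*I*√2
(-230310 + 212629) + T(-557, -525) = (-230310 + 212629) + (-525*(-557) - 66*I*√2) = -17681 + (292425 - 66*I*√2) = 274744 - 66*I*√2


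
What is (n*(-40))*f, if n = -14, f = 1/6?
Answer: 280/3 ≈ 93.333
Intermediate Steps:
f = 1/6 ≈ 0.16667
(n*(-40))*f = -14*(-40)*(1/6) = 560*(1/6) = 280/3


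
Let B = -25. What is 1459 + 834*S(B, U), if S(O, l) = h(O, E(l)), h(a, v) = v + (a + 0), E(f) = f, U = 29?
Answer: 4795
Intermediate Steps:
h(a, v) = a + v (h(a, v) = v + a = a + v)
S(O, l) = O + l
1459 + 834*S(B, U) = 1459 + 834*(-25 + 29) = 1459 + 834*4 = 1459 + 3336 = 4795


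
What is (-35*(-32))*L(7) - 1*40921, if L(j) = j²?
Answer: 13959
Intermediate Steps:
(-35*(-32))*L(7) - 1*40921 = -35*(-32)*7² - 1*40921 = 1120*49 - 40921 = 54880 - 40921 = 13959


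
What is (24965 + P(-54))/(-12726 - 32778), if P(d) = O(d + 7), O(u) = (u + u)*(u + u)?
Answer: -11267/15168 ≈ -0.74281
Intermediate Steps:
O(u) = 4*u² (O(u) = (2*u)*(2*u) = 4*u²)
P(d) = 4*(7 + d)² (P(d) = 4*(d + 7)² = 4*(7 + d)²)
(24965 + P(-54))/(-12726 - 32778) = (24965 + 4*(7 - 54)²)/(-12726 - 32778) = (24965 + 4*(-47)²)/(-45504) = (24965 + 4*2209)*(-1/45504) = (24965 + 8836)*(-1/45504) = 33801*(-1/45504) = -11267/15168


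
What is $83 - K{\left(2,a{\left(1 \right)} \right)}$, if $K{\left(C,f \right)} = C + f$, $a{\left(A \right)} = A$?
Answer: $80$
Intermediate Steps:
$83 - K{\left(2,a{\left(1 \right)} \right)} = 83 - \left(2 + 1\right) = 83 - 3 = 80$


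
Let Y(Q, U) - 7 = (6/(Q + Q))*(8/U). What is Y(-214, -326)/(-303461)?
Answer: -122093/5292663301 ≈ -2.3068e-5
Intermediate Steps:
Y(Q, U) = 7 + 24/(Q*U) (Y(Q, U) = 7 + (6/(Q + Q))*(8/U) = 7 + (6/((2*Q)))*(8/U) = 7 + (6*(1/(2*Q)))*(8/U) = 7 + (3/Q)*(8/U) = 7 + 24/(Q*U))
Y(-214, -326)/(-303461) = (7 + 24/(-214*(-326)))/(-303461) = (7 + 24*(-1/214)*(-1/326))*(-1/303461) = (7 + 6/17441)*(-1/303461) = (122093/17441)*(-1/303461) = -122093/5292663301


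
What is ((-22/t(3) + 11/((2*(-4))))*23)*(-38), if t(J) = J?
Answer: 91333/12 ≈ 7611.1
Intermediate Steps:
((-22/t(3) + 11/((2*(-4))))*23)*(-38) = ((-22/3 + 11/((2*(-4))))*23)*(-38) = ((-22*⅓ + 11/(-8))*23)*(-38) = ((-22/3 + 11*(-⅛))*23)*(-38) = ((-22/3 - 11/8)*23)*(-38) = -209/24*23*(-38) = -4807/24*(-38) = 91333/12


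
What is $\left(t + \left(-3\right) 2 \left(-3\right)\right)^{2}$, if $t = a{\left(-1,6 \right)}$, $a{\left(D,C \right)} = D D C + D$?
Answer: $529$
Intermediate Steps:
$a{\left(D,C \right)} = D + C D^{2}$ ($a{\left(D,C \right)} = D^{2} C + D = C D^{2} + D = D + C D^{2}$)
$t = 5$ ($t = - (1 + 6 \left(-1\right)) = - (1 - 6) = \left(-1\right) \left(-5\right) = 5$)
$\left(t + \left(-3\right) 2 \left(-3\right)\right)^{2} = \left(5 + \left(-3\right) 2 \left(-3\right)\right)^{2} = \left(5 - -18\right)^{2} = \left(5 + 18\right)^{2} = 23^{2} = 529$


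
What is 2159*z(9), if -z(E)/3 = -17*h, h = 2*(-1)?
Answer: -220218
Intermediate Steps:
h = -2
z(E) = -102 (z(E) = -(-51)*(-2) = -3*34 = -102)
2159*z(9) = 2159*(-102) = -220218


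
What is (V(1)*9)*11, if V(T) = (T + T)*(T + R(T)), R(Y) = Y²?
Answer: 396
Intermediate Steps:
V(T) = 2*T*(T + T²) (V(T) = (T + T)*(T + T²) = (2*T)*(T + T²) = 2*T*(T + T²))
(V(1)*9)*11 = ((2*1²*(1 + 1))*9)*11 = ((2*1*2)*9)*11 = (4*9)*11 = 36*11 = 396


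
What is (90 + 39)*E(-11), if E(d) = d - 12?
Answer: -2967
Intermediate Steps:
E(d) = -12 + d
(90 + 39)*E(-11) = (90 + 39)*(-12 - 11) = 129*(-23) = -2967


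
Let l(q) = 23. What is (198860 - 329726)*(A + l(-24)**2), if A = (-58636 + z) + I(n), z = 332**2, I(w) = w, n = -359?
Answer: -6773362428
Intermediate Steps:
z = 110224
A = 51229 (A = (-58636 + 110224) - 359 = 51588 - 359 = 51229)
(198860 - 329726)*(A + l(-24)**2) = (198860 - 329726)*(51229 + 23**2) = -130866*(51229 + 529) = -130866*51758 = -6773362428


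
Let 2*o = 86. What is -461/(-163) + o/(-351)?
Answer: 154802/57213 ≈ 2.7057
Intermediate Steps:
o = 43 (o = (1/2)*86 = 43)
-461/(-163) + o/(-351) = -461/(-163) + 43/(-351) = -461*(-1/163) + 43*(-1/351) = 461/163 - 43/351 = 154802/57213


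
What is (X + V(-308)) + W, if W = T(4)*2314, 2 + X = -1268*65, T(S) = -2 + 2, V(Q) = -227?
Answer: -82649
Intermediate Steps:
T(S) = 0
X = -82422 (X = -2 - 1268*65 = -2 - 82420 = -82422)
W = 0 (W = 0*2314 = 0)
(X + V(-308)) + W = (-82422 - 227) + 0 = -82649 + 0 = -82649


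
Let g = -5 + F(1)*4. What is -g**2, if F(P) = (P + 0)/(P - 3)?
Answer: -49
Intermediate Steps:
F(P) = P/(-3 + P)
g = -7 (g = -5 + (1/(-3 + 1))*4 = -5 + (1/(-2))*4 = -5 + (1*(-1/2))*4 = -5 - 1/2*4 = -5 - 2 = -7)
-g**2 = -1*(-7)**2 = -1*49 = -49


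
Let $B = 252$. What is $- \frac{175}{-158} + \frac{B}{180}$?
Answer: $\frac{1981}{790} \approx 2.5076$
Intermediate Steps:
$- \frac{175}{-158} + \frac{B}{180} = - \frac{175}{-158} + \frac{252}{180} = \left(-175\right) \left(- \frac{1}{158}\right) + 252 \cdot \frac{1}{180} = \frac{175}{158} + \frac{7}{5} = \frac{1981}{790}$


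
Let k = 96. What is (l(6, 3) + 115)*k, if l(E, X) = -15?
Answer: 9600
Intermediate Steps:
(l(6, 3) + 115)*k = (-15 + 115)*96 = 100*96 = 9600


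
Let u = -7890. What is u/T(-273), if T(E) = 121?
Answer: -7890/121 ≈ -65.207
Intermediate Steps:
u/T(-273) = -7890/121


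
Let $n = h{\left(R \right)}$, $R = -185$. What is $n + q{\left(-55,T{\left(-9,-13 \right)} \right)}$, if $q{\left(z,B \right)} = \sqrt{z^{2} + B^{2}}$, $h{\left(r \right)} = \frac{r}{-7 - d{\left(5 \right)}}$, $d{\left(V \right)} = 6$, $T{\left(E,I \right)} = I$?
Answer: $\frac{185}{13} + \sqrt{3194} \approx 70.746$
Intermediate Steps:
$h{\left(r \right)} = - \frac{r}{13}$ ($h{\left(r \right)} = \frac{r}{-7 - 6} = \frac{r}{-13} = r \left(- \frac{1}{13}\right) = - \frac{r}{13}$)
$q{\left(z,B \right)} = \sqrt{B^{2} + z^{2}}$
$n = \frac{185}{13}$ ($n = \left(- \frac{1}{13}\right) \left(-185\right) = \frac{185}{13} \approx 14.231$)
$n + q{\left(-55,T{\left(-9,-13 \right)} \right)} = \frac{185}{13} + \sqrt{\left(-13\right)^{2} + \left(-55\right)^{2}} = \frac{185}{13} + \sqrt{169 + 3025} = \frac{185}{13} + \sqrt{3194}$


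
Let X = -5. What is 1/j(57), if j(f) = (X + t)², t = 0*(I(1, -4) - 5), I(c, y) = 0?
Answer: 1/25 ≈ 0.040000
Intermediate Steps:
t = 0 (t = 0*(0 - 5) = 0*(-5) = 0)
j(f) = 25 (j(f) = (-5 + 0)² = (-5)² = 25)
1/j(57) = 1/25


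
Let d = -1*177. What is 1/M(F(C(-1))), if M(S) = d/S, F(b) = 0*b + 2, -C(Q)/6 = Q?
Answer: -2/177 ≈ -0.011299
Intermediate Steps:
C(Q) = -6*Q
d = -177
F(b) = 2 (F(b) = 0 + 2 = 2)
M(S) = -177/S
1/M(F(C(-1))) = 1/(-177/2) = -2/177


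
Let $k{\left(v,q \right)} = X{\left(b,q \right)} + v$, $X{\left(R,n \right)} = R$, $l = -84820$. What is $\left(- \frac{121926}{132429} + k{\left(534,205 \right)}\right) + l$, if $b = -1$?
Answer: $- \frac{3720721683}{44143} \approx -84288.0$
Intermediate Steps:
$k{\left(v,q \right)} = -1 + v$
$\left(- \frac{121926}{132429} + k{\left(534,205 \right)}\right) + l = \left(- \frac{121926}{132429} + \left(-1 + 534\right)\right) - 84820 = \left(\left(-121926\right) \frac{1}{132429} + 533\right) - 84820 = \left(- \frac{40642}{44143} + 533\right) - 84820 = \frac{23487577}{44143} - 84820 = - \frac{3720721683}{44143}$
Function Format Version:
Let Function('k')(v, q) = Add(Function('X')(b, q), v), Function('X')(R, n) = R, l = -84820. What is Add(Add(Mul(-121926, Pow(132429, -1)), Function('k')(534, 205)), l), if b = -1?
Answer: Rational(-3720721683, 44143) ≈ -84288.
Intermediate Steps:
Function('k')(v, q) = Add(-1, v)
Add(Add(Mul(-121926, Pow(132429, -1)), Function('k')(534, 205)), l) = Add(Add(Mul(-121926, Pow(132429, -1)), Add(-1, 534)), -84820) = Add(Add(Mul(-121926, Rational(1, 132429)), 533), -84820) = Add(Add(Rational(-40642, 44143), 533), -84820) = Add(Rational(23487577, 44143), -84820) = Rational(-3720721683, 44143)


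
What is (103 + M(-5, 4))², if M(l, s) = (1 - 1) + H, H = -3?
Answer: 10000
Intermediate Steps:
M(l, s) = -3 (M(l, s) = (1 - 1) - 3 = 0 - 3 = -3)
(103 + M(-5, 4))² = (103 - 3)² = 100² = 10000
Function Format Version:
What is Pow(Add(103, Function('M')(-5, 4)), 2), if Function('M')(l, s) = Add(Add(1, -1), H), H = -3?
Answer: 10000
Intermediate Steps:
Function('M')(l, s) = -3 (Function('M')(l, s) = Add(Add(1, -1), -3) = Add(0, -3) = -3)
Pow(Add(103, Function('M')(-5, 4)), 2) = Pow(Add(103, -3), 2) = Pow(100, 2) = 10000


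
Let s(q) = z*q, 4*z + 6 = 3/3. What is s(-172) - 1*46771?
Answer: -46556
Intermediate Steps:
z = -5/4 (z = -3/2 + (3/3)/4 = -3/2 + (3*(⅓))/4 = -3/2 + (¼)*1 = -3/2 + ¼ = -5/4 ≈ -1.2500)
s(q) = -5*q/4
s(-172) - 1*46771 = -5/4*(-172) - 1*46771 = 215 - 46771 = -46556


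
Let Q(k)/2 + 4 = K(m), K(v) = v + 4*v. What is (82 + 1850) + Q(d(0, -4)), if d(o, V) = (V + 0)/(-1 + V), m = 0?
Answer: 1924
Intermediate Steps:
d(o, V) = V/(-1 + V)
K(v) = 5*v
Q(k) = -8 (Q(k) = -8 + 2*(5*0) = -8 + 2*0 = -8 + 0 = -8)
(82 + 1850) + Q(d(0, -4)) = (82 + 1850) - 8 = 1932 - 8 = 1924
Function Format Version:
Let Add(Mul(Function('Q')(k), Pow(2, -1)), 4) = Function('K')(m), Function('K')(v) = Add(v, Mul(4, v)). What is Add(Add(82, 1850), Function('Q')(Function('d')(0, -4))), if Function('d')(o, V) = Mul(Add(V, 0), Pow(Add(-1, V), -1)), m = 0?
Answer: 1924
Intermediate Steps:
Function('d')(o, V) = Mul(V, Pow(Add(-1, V), -1))
Function('K')(v) = Mul(5, v)
Function('Q')(k) = -8 (Function('Q')(k) = Add(-8, Mul(2, Mul(5, 0))) = Add(-8, Mul(2, 0)) = Add(-8, 0) = -8)
Add(Add(82, 1850), Function('Q')(Function('d')(0, -4))) = Add(Add(82, 1850), -8) = Add(1932, -8) = 1924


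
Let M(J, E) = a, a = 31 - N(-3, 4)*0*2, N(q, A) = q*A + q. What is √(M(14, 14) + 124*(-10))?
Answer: I*√1209 ≈ 34.771*I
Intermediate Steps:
N(q, A) = q + A*q (N(q, A) = A*q + q = q + A*q)
a = 31 (a = 31 - -3*(1 + 4)*0*2 = 31 - -3*5*0*2 = 31 - (-15*0)*2 = 31 - 0*2 = 31 - 1*0 = 31 + 0 = 31)
M(J, E) = 31
√(M(14, 14) + 124*(-10)) = √(31 + 124*(-10)) = √(31 - 1240) = √(-1209) = I*√1209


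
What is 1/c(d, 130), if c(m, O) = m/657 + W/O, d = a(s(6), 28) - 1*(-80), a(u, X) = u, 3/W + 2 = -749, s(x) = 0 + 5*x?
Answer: 64142910/10737329 ≈ 5.9738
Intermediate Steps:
s(x) = 5*x
W = -3/751 (W = 3/(-2 - 749) = 3/(-751) = 3*(-1/751) = -3/751 ≈ -0.0039947)
d = 110 (d = 5*6 - 1*(-80) = 30 + 80 = 110)
c(m, O) = -3/(751*O) + m/657 (c(m, O) = m/657 - 3/(751*O) = -3/(751*O) + m/657)
1/c(d, 130) = 1/(-3/751/130 + (1/657)*110) = 1/(-3/751*1/130 + 110/657) = 1/(-3/97630 + 110/657) = 1/(10737329/64142910) = 64142910/10737329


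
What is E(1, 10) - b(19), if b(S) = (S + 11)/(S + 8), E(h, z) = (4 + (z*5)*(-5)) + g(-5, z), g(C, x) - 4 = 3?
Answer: -2161/9 ≈ -240.11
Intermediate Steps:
g(C, x) = 7 (g(C, x) = 4 + 3 = 7)
E(h, z) = 11 - 25*z (E(h, z) = (4 + (z*5)*(-5)) + 7 = (4 + (5*z)*(-5)) + 7 = (4 - 25*z) + 7 = 11 - 25*z)
b(S) = (11 + S)/(8 + S)
E(1, 10) - b(19) = (11 - 25*10) - (11 + 19)/(8 + 19) = (11 - 250) - 30/27 = -239 - 30/27 = -239 - 1*10/9 = -239 - 10/9 = -2161/9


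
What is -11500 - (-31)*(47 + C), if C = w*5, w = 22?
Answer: -6633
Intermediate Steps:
C = 110 (C = 22*5 = 110)
-11500 - (-31)*(47 + C) = -11500 - (-31)*(47 + 110) = -11500 - (-31)*157 = -11500 - 1*(-4867) = -11500 + 4867 = -6633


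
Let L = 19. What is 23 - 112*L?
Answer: -2105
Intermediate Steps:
23 - 112*L = 23 - 112*19 = 23 - 2128 = -2105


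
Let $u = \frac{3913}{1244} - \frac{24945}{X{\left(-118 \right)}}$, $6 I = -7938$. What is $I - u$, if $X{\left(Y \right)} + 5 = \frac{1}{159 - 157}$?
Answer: $- \frac{25636895}{3732} \approx -6869.5$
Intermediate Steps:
$I = -1323$ ($I = \frac{1}{6} \left(-7938\right) = -1323$)
$X{\left(Y \right)} = - \frac{9}{2}$ ($X{\left(Y \right)} = -5 + \frac{1}{159 - 157} = -5 + \frac{1}{2} = - \frac{9}{2}$)
$u = \frac{20699459}{3732}$ ($u = \frac{3913}{1244} - \frac{24945}{- \frac{9}{2}} = 3913 \cdot \frac{1}{1244} - - \frac{16630}{3} = \frac{3913}{1244} + \frac{16630}{3} = \frac{20699459}{3732} \approx 5546.5$)
$I - u = -1323 - \frac{20699459}{3732} = - \frac{25636895}{3732}$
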